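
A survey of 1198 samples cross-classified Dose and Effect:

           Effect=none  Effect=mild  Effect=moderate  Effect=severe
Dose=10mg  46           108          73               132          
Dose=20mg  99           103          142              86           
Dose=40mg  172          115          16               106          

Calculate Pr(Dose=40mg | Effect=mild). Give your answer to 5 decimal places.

0.35276

Total with Effect=mild: 108 + 103 + 115 = 326.
P(Dose=40mg | Effect=mild) = 115/326 = 0.35276.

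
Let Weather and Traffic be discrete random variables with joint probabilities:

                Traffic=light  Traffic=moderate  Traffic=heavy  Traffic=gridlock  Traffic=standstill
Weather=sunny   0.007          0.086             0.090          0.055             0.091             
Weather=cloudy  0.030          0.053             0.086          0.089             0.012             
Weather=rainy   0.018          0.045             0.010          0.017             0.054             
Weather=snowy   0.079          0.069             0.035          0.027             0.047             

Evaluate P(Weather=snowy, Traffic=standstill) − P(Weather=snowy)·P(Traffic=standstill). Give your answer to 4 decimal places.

-0.0054

P(Weather=snowy) = 0.079 + 0.069 + 0.035 + 0.027 + 0.047 = 0.257.
P(Traffic=standstill) = 0.091 + 0.012 + 0.054 + 0.047 = 0.204.
P(Weather=snowy, Traffic=standstill) − P(Weather=snowy)P(Traffic=standstill) = 0.047 − 0.257×0.204 = -0.0054.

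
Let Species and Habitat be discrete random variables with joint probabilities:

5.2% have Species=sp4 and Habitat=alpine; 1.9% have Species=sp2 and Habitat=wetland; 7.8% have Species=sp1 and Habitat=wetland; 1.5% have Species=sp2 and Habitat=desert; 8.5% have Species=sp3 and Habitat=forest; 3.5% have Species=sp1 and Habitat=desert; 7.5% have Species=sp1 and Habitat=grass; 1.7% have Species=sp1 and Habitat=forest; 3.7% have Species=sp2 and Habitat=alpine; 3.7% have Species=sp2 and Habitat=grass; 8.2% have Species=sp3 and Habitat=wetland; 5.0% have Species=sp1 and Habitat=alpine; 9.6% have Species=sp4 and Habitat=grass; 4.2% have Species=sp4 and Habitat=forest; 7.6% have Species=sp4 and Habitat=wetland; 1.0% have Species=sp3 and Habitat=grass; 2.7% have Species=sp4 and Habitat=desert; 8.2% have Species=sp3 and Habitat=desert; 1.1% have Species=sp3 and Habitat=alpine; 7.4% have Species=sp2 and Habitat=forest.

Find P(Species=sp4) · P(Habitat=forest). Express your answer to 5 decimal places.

0.06387

P(Species=sp4) = 0.042 + 0.096 + 0.076 + 0.027 + 0.052 = 0.293.
P(Habitat=forest) = 0.017 + 0.074 + 0.085 + 0.042 = 0.218.
Product: 0.293 × 0.218 = 0.06387.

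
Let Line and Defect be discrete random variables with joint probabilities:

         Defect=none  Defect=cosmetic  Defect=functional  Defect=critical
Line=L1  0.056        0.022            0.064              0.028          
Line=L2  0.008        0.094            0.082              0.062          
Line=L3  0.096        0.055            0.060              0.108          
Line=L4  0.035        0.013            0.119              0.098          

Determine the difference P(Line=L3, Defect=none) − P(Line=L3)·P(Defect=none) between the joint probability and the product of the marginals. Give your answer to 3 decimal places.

P(Line=L3) = 0.096 + 0.055 + 0.060 + 0.108 = 0.319.
P(Defect=none) = 0.056 + 0.008 + 0.096 + 0.035 = 0.195.
P(Line=L3, Defect=none) − P(Line=L3)P(Defect=none) = 0.096 − 0.319×0.195 = 0.034.

0.034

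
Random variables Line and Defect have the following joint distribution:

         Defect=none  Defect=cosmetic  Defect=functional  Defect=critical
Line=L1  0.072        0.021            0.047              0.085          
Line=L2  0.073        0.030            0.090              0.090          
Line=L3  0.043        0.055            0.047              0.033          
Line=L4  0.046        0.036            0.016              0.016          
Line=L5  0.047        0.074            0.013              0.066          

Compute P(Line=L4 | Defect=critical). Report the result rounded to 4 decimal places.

0.0552

P(Defect=critical) = 0.085 + 0.090 + 0.033 + 0.016 + 0.066 = 0.290.
P(Line=L4 | Defect=critical) = 0.016/0.290 = 0.0552.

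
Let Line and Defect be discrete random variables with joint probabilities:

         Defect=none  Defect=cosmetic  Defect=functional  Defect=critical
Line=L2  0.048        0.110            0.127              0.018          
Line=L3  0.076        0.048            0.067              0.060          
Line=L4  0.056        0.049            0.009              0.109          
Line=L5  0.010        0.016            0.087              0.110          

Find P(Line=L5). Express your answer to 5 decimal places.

0.22300

P(Line=L5) = 0.010 + 0.016 + 0.087 + 0.110 = 0.223.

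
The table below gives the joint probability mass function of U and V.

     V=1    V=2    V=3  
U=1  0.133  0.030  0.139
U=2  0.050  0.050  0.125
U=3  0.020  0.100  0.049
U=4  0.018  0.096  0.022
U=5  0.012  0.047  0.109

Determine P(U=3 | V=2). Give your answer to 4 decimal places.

0.3096

P(V=2) = 0.030 + 0.050 + 0.100 + 0.096 + 0.047 = 0.323.
P(U=3 | V=2) = 0.100/0.323 = 0.3096.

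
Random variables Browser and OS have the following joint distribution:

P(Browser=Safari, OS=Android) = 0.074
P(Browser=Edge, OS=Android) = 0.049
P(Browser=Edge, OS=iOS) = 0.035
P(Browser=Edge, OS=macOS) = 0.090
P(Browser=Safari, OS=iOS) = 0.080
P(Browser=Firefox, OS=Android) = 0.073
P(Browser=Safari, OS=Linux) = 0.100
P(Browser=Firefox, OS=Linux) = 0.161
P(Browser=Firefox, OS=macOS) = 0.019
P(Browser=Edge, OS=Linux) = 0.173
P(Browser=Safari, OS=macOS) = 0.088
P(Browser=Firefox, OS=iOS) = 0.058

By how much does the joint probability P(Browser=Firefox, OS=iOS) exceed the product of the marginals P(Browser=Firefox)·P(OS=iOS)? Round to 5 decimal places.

P(Browser=Firefox) = 0.019 + 0.161 + 0.058 + 0.073 = 0.311.
P(OS=iOS) = 0.058 + 0.080 + 0.035 = 0.173.
P(Browser=Firefox, OS=iOS) − P(Browser=Firefox)P(OS=iOS) = 0.058 − 0.311×0.173 = 0.00420.

0.00420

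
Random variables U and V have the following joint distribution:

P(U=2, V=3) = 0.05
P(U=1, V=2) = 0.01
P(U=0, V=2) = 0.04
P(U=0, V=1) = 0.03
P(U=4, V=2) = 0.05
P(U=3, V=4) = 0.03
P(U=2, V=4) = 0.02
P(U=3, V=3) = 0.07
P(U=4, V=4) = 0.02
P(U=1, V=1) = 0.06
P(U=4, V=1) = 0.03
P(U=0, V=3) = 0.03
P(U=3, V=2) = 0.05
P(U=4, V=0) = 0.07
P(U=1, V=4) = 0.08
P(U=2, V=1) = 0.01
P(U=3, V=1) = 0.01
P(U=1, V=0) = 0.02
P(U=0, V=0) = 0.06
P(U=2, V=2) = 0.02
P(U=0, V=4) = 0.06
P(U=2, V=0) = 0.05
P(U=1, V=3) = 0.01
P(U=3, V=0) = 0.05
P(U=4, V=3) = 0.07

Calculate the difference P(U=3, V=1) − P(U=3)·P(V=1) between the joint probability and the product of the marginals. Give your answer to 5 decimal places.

P(U=3) = 0.05 + 0.01 + 0.05 + 0.07 + 0.03 = 0.21.
P(V=1) = 0.03 + 0.06 + 0.01 + 0.01 + 0.03 = 0.14.
P(U=3, V=1) − P(U=3)P(V=1) = 0.01 − 0.21×0.14 = -0.01940.

-0.01940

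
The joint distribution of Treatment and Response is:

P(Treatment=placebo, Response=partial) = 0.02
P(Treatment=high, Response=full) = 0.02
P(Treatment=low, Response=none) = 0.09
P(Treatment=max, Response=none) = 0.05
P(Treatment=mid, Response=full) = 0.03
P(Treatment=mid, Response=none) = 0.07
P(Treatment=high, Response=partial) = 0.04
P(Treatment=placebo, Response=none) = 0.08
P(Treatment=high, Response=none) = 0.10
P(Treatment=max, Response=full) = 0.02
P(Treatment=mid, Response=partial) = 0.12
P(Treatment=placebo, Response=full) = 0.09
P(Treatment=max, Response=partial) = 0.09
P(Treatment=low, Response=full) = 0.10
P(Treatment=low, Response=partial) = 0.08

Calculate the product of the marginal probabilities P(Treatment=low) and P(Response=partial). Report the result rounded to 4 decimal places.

P(Treatment=low) = 0.09 + 0.08 + 0.10 = 0.27.
P(Response=partial) = 0.02 + 0.08 + 0.12 + 0.04 + 0.09 = 0.35.
Product: 0.27 × 0.35 = 0.0945.

0.0945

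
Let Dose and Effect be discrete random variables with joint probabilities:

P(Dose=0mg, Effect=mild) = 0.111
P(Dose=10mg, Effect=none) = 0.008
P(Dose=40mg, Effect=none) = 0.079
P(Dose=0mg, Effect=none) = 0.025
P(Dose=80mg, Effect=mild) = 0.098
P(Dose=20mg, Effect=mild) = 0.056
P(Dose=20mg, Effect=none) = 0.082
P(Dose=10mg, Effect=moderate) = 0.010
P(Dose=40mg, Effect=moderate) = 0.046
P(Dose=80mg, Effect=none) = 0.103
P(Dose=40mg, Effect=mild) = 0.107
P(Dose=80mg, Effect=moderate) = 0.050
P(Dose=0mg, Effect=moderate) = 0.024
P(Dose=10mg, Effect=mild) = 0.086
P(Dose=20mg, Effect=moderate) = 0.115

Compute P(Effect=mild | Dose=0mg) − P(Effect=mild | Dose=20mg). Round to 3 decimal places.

P(Dose=0mg) = 0.025 + 0.111 + 0.024 = 0.160; P(Effect=mild | Dose=0mg) = 0.111/0.160 = 0.6938.
P(Dose=20mg) = 0.082 + 0.056 + 0.115 = 0.253; P(Effect=mild | Dose=20mg) = 0.056/0.253 = 0.2213.
Difference = 0.472.

0.472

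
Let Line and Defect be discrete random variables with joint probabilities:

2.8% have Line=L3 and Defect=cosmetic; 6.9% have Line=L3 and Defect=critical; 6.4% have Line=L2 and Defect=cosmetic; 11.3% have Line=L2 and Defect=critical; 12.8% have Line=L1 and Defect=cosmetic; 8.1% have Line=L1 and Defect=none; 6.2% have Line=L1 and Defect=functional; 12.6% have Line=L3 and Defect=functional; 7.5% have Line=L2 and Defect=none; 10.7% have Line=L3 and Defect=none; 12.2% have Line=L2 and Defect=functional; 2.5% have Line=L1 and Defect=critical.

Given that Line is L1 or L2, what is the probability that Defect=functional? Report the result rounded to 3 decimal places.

P(Line=L1) = 0.081 + 0.128 + 0.062 + 0.025 = 0.296.
P(Line=L2) = 0.075 + 0.064 + 0.122 + 0.113 = 0.374.
P(Line ∈ {L1, L2}) = 0.296 + 0.374 = 0.670; P(Defect=functional, Line ∈ {L1, L2}) = 0.062 + 0.122 = 0.184.
P(Defect=functional | Line ∈ {L1, L2}) = 0.184/0.670 = 0.275.

0.275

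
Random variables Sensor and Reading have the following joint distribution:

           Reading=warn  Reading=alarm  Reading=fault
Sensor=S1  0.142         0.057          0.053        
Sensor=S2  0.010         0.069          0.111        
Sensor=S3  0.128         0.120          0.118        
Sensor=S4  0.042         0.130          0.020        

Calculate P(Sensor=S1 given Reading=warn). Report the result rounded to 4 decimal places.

P(Reading=warn) = 0.142 + 0.010 + 0.128 + 0.042 = 0.322.
P(Sensor=S1 | Reading=warn) = 0.142/0.322 = 0.4410.

0.4410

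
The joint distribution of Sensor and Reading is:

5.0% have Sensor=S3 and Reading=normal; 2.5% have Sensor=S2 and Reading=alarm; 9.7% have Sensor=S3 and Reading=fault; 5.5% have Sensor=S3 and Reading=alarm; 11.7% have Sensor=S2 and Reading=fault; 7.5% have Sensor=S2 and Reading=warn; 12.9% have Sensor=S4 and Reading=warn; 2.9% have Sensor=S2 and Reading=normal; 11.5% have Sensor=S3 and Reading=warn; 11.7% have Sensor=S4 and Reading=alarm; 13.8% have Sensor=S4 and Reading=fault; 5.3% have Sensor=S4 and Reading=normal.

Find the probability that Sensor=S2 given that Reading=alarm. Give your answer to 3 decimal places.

P(Reading=alarm) = 0.025 + 0.055 + 0.117 = 0.197.
P(Sensor=S2 | Reading=alarm) = 0.025/0.197 = 0.127.

0.127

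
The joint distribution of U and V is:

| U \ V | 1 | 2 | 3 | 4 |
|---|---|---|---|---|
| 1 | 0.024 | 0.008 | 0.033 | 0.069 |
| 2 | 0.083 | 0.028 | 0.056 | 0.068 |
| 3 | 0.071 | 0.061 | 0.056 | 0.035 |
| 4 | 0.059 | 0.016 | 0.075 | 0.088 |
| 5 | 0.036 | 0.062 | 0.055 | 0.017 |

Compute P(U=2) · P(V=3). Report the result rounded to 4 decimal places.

0.0646

P(U=2) = 0.083 + 0.028 + 0.056 + 0.068 = 0.235.
P(V=3) = 0.033 + 0.056 + 0.056 + 0.075 + 0.055 = 0.275.
Product: 0.235 × 0.275 = 0.0646.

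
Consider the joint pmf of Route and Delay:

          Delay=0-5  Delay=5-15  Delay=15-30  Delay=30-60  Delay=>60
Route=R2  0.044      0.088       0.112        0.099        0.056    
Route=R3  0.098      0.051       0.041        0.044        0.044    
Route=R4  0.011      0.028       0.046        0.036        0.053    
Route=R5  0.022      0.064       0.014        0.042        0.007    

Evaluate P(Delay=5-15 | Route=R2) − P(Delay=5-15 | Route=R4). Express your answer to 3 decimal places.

0.060

P(Route=R2) = 0.044 + 0.088 + 0.112 + 0.099 + 0.056 = 0.399; P(Delay=5-15 | Route=R2) = 0.088/0.399 = 0.2206.
P(Route=R4) = 0.011 + 0.028 + 0.046 + 0.036 + 0.053 = 0.174; P(Delay=5-15 | Route=R4) = 0.028/0.174 = 0.1609.
Difference = 0.060.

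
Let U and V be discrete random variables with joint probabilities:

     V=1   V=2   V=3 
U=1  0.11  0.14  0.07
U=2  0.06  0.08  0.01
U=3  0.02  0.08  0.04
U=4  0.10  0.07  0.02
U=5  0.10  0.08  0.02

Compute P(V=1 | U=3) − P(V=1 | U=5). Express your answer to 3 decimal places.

-0.357

P(U=3) = 0.02 + 0.08 + 0.04 = 0.14; P(V=1 | U=3) = 0.02/0.14 = 0.1429.
P(U=5) = 0.10 + 0.08 + 0.02 = 0.20; P(V=1 | U=5) = 0.10/0.20 = 0.5000.
Difference = -0.357.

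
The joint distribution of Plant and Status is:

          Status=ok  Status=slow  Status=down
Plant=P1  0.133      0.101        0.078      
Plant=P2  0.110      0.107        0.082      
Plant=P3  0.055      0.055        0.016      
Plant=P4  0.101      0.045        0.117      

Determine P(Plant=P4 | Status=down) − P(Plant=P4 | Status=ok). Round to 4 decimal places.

P(Status=down) = 0.078 + 0.082 + 0.016 + 0.117 = 0.293; P(Plant=P4 | Status=down) = 0.117/0.293 = 0.39932.
P(Status=ok) = 0.133 + 0.110 + 0.055 + 0.101 = 0.399; P(Plant=P4 | Status=ok) = 0.101/0.399 = 0.25313.
Difference = 0.1462.

0.1462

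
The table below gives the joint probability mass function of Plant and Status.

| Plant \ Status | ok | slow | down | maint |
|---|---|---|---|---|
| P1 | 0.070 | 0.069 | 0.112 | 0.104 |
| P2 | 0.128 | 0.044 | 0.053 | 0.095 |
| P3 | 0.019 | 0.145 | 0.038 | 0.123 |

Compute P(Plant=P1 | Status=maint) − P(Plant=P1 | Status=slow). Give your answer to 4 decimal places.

P(Status=maint) = 0.104 + 0.095 + 0.123 = 0.322; P(Plant=P1 | Status=maint) = 0.104/0.322 = 0.32298.
P(Status=slow) = 0.069 + 0.044 + 0.145 = 0.258; P(Plant=P1 | Status=slow) = 0.069/0.258 = 0.26744.
Difference = 0.0555.

0.0555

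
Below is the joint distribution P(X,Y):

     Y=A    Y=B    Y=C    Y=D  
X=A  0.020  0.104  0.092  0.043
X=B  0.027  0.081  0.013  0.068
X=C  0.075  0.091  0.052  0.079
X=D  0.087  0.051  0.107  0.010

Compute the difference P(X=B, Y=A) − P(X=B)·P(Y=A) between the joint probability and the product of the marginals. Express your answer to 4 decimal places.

-0.0125

P(X=B) = 0.027 + 0.081 + 0.013 + 0.068 = 0.189.
P(Y=A) = 0.020 + 0.027 + 0.075 + 0.087 = 0.209.
P(X=B, Y=A) − P(X=B)P(Y=A) = 0.027 − 0.189×0.209 = -0.0125.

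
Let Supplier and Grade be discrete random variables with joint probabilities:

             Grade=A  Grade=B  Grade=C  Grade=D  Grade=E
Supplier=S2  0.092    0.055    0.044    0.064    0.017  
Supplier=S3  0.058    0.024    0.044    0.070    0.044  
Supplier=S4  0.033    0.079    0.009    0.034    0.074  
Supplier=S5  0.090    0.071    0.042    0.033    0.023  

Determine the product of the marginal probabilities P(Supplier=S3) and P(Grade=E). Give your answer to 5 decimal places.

P(Supplier=S3) = 0.058 + 0.024 + 0.044 + 0.070 + 0.044 = 0.240.
P(Grade=E) = 0.017 + 0.044 + 0.074 + 0.023 = 0.158.
Product: 0.240 × 0.158 = 0.03792.

0.03792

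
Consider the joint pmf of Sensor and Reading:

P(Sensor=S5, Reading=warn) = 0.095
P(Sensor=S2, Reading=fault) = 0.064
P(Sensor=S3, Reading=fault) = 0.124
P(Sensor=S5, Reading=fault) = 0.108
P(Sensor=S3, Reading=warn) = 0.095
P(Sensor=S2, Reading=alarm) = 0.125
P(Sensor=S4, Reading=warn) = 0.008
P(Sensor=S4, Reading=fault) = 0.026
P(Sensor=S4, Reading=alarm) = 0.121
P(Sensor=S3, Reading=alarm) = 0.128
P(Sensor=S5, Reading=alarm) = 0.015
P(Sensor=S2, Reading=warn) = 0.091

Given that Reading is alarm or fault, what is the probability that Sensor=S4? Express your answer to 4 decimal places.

0.2068

P(Reading=alarm) = 0.125 + 0.128 + 0.121 + 0.015 = 0.389.
P(Reading=fault) = 0.064 + 0.124 + 0.026 + 0.108 = 0.322.
P(Reading ∈ {alarm, fault}) = 0.389 + 0.322 = 0.711; P(Sensor=S4, Reading ∈ {alarm, fault}) = 0.121 + 0.026 = 0.147.
P(Sensor=S4 | Reading ∈ {alarm, fault}) = 0.147/0.711 = 0.2068.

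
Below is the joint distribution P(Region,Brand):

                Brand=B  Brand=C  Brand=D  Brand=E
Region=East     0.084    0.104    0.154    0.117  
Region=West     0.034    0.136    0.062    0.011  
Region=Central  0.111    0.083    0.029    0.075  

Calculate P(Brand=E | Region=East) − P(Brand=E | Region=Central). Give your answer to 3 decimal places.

P(Region=East) = 0.084 + 0.104 + 0.154 + 0.117 = 0.459; P(Brand=E | Region=East) = 0.117/0.459 = 0.2549.
P(Region=Central) = 0.111 + 0.083 + 0.029 + 0.075 = 0.298; P(Brand=E | Region=Central) = 0.075/0.298 = 0.2517.
Difference = 0.003.

0.003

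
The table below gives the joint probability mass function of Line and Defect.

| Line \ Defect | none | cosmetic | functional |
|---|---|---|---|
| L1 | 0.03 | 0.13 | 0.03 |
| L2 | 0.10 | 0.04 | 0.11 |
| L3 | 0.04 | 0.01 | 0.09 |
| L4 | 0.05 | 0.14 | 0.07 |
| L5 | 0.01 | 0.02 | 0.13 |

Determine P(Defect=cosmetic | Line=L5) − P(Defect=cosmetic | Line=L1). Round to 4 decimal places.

P(Line=L5) = 0.01 + 0.02 + 0.13 = 0.16; P(Defect=cosmetic | Line=L5) = 0.02/0.16 = 0.12500.
P(Line=L1) = 0.03 + 0.13 + 0.03 = 0.19; P(Defect=cosmetic | Line=L1) = 0.13/0.19 = 0.68421.
Difference = -0.5592.

-0.5592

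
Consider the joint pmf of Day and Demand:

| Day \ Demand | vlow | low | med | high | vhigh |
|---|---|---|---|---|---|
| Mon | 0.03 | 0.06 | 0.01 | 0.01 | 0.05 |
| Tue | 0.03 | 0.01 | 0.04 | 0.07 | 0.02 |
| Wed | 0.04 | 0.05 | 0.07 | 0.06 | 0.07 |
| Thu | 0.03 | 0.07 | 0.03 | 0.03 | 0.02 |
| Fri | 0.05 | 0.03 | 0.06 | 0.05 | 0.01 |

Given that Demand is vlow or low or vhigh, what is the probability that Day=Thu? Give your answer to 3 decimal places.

P(Demand=vlow) = 0.03 + 0.03 + 0.04 + 0.03 + 0.05 = 0.18.
P(Demand=low) = 0.06 + 0.01 + 0.05 + 0.07 + 0.03 = 0.22.
P(Demand=vhigh) = 0.05 + 0.02 + 0.07 + 0.02 + 0.01 = 0.17.
P(Demand ∈ {vlow, low, vhigh}) = 0.18 + 0.22 + 0.17 = 0.57; P(Day=Thu, Demand ∈ {vlow, low, vhigh}) = 0.03 + 0.07 + 0.02 = 0.12.
P(Day=Thu | Demand ∈ {vlow, low, vhigh}) = 0.12/0.57 = 0.211.

0.211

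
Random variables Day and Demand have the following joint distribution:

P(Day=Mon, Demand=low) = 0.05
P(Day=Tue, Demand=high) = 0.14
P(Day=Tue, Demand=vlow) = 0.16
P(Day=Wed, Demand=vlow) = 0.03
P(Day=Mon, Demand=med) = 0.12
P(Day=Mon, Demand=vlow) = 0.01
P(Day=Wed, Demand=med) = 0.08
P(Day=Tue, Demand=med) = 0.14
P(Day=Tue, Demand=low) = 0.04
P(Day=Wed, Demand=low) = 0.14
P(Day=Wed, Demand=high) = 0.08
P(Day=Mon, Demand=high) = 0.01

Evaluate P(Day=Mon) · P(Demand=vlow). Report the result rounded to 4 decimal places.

0.0380

P(Day=Mon) = 0.01 + 0.05 + 0.12 + 0.01 = 0.19.
P(Demand=vlow) = 0.01 + 0.16 + 0.03 = 0.20.
Product: 0.19 × 0.20 = 0.0380.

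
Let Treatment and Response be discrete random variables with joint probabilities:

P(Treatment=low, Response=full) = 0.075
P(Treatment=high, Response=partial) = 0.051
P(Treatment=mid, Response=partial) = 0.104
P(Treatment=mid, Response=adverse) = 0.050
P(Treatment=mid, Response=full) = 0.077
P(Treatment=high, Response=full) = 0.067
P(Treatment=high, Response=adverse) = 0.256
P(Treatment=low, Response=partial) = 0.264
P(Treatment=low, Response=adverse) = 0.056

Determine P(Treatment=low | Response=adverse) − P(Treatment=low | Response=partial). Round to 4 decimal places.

P(Response=adverse) = 0.056 + 0.050 + 0.256 = 0.362; P(Treatment=low | Response=adverse) = 0.056/0.362 = 0.15470.
P(Response=partial) = 0.264 + 0.104 + 0.051 = 0.419; P(Treatment=low | Response=partial) = 0.264/0.419 = 0.63007.
Difference = -0.4754.

-0.4754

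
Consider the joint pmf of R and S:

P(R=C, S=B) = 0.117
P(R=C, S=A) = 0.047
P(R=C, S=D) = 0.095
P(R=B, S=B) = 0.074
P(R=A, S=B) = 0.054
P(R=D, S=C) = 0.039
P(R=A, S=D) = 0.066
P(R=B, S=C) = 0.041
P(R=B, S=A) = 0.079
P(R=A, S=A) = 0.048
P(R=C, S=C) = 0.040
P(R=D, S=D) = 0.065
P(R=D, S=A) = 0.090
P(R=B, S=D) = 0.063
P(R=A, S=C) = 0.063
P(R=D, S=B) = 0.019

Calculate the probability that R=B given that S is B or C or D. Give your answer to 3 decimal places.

P(S=B) = 0.054 + 0.074 + 0.117 + 0.019 = 0.264.
P(S=C) = 0.063 + 0.041 + 0.040 + 0.039 = 0.183.
P(S=D) = 0.066 + 0.063 + 0.095 + 0.065 = 0.289.
P(S ∈ {B, C, D}) = 0.264 + 0.183 + 0.289 = 0.736; P(R=B, S ∈ {B, C, D}) = 0.074 + 0.041 + 0.063 = 0.178.
P(R=B | S ∈ {B, C, D}) = 0.178/0.736 = 0.242.

0.242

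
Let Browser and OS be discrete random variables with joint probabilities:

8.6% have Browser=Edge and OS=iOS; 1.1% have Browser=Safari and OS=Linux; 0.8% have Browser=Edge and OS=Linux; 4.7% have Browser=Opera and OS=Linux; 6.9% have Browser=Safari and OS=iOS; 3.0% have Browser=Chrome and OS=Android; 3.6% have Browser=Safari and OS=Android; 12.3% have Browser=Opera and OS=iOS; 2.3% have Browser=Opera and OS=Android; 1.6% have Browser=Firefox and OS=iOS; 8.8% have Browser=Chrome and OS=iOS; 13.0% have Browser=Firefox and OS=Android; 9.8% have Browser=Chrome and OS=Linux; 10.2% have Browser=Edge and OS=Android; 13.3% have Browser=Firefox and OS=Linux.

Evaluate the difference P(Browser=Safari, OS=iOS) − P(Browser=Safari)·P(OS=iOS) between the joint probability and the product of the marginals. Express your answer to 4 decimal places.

0.0247

P(Browser=Safari) = 0.011 + 0.069 + 0.036 = 0.116.
P(OS=iOS) = 0.088 + 0.016 + 0.069 + 0.086 + 0.123 = 0.382.
P(Browser=Safari, OS=iOS) − P(Browser=Safari)P(OS=iOS) = 0.069 − 0.116×0.382 = 0.0247.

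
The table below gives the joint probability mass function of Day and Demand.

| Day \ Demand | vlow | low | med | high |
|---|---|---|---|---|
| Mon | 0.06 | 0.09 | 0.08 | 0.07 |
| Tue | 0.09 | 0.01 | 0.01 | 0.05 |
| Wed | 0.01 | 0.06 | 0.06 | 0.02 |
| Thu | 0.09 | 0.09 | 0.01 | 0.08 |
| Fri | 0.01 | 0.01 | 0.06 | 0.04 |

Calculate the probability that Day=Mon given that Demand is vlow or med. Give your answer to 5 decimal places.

0.29167

P(Demand=vlow) = 0.06 + 0.09 + 0.01 + 0.09 + 0.01 = 0.26.
P(Demand=med) = 0.08 + 0.01 + 0.06 + 0.01 + 0.06 = 0.22.
P(Demand ∈ {vlow, med}) = 0.26 + 0.22 = 0.48; P(Day=Mon, Demand ∈ {vlow, med}) = 0.06 + 0.08 = 0.14.
P(Day=Mon | Demand ∈ {vlow, med}) = 0.14/0.48 = 0.29167.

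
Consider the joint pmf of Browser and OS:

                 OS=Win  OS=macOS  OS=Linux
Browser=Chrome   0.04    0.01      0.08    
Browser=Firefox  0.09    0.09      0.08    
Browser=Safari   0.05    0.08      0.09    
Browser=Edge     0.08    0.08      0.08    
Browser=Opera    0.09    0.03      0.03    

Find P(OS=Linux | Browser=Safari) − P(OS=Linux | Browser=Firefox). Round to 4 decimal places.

0.1014

P(Browser=Safari) = 0.05 + 0.08 + 0.09 = 0.22; P(OS=Linux | Browser=Safari) = 0.09/0.22 = 0.40909.
P(Browser=Firefox) = 0.09 + 0.09 + 0.08 = 0.26; P(OS=Linux | Browser=Firefox) = 0.08/0.26 = 0.30769.
Difference = 0.1014.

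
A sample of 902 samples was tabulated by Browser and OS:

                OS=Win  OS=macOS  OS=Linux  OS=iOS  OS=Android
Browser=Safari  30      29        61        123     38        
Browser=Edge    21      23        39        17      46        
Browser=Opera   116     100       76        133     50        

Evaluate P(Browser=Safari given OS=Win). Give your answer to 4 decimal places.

0.1796

Total with OS=Win: 30 + 21 + 116 = 167.
P(Browser=Safari | OS=Win) = 30/167 = 0.1796.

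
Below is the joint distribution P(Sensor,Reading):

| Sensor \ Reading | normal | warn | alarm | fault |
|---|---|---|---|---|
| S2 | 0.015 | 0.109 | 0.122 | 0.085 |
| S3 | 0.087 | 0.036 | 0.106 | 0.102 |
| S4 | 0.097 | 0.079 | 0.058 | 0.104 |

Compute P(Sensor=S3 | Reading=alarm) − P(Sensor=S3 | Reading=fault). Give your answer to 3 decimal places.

0.020

P(Reading=alarm) = 0.122 + 0.106 + 0.058 = 0.286; P(Sensor=S3 | Reading=alarm) = 0.106/0.286 = 0.3706.
P(Reading=fault) = 0.085 + 0.102 + 0.104 = 0.291; P(Sensor=S3 | Reading=fault) = 0.102/0.291 = 0.3505.
Difference = 0.020.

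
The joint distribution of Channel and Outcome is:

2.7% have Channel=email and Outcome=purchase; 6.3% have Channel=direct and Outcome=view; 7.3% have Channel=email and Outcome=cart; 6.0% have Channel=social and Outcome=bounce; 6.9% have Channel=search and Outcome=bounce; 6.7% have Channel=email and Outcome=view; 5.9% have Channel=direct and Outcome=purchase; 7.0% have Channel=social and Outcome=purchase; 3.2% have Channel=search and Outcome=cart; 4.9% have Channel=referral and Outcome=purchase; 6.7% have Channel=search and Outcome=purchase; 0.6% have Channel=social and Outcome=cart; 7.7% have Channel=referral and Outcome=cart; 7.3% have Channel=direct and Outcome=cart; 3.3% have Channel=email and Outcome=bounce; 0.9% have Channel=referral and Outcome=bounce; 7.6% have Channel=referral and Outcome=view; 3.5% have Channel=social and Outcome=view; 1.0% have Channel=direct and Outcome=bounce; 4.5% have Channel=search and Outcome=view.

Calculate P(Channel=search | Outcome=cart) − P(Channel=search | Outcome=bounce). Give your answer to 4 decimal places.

-0.2586

P(Outcome=cart) = 0.073 + 0.032 + 0.006 + 0.073 + 0.077 = 0.261; P(Channel=search | Outcome=cart) = 0.032/0.261 = 0.12261.
P(Outcome=bounce) = 0.033 + 0.069 + 0.060 + 0.010 + 0.009 = 0.181; P(Channel=search | Outcome=bounce) = 0.069/0.181 = 0.38122.
Difference = -0.2586.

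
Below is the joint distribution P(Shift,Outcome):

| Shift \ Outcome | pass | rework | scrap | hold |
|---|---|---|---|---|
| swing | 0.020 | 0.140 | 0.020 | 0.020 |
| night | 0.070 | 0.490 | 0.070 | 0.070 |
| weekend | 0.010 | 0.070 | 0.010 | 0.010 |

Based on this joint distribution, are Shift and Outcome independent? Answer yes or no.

yes

Every cell satisfies P(Shift,Outcome) = P(Shift)·P(Outcome). For instance P(Shift=swing) = 0.200, P(Outcome=scrap) = 0.100, and 0.200×0.100 = 0.020 matches the joint entry. So Shift and Outcome are independent.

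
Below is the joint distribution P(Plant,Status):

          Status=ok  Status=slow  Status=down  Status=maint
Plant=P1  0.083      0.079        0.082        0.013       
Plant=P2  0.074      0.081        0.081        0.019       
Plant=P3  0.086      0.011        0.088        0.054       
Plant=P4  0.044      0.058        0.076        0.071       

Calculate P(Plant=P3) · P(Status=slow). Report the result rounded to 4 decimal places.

0.0547

P(Plant=P3) = 0.086 + 0.011 + 0.088 + 0.054 = 0.239.
P(Status=slow) = 0.079 + 0.081 + 0.011 + 0.058 = 0.229.
Product: 0.239 × 0.229 = 0.0547.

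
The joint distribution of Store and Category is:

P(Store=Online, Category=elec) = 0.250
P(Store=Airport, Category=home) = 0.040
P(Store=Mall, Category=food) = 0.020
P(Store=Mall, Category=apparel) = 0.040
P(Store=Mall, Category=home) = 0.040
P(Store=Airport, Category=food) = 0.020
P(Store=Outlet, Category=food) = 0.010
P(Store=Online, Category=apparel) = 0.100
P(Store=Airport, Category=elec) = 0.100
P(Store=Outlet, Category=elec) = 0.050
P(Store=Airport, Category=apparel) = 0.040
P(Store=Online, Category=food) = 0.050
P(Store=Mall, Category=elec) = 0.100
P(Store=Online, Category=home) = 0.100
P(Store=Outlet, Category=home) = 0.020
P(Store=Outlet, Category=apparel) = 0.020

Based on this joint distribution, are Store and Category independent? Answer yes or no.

yes

Every cell satisfies P(Store,Category) = P(Store)·P(Category). For instance P(Store=Outlet) = 0.100, P(Category=apparel) = 0.200, and 0.100×0.200 = 0.020 matches the joint entry. So Store and Category are independent.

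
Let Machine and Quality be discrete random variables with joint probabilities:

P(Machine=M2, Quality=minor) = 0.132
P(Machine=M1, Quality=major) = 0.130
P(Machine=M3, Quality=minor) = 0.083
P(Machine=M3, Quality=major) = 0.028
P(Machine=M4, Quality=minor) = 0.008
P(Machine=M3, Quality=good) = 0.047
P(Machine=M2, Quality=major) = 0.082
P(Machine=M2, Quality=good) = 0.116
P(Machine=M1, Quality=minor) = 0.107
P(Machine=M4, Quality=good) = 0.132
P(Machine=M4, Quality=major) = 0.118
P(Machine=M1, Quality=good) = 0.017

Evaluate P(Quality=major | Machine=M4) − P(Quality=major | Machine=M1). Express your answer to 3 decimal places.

-0.054

P(Machine=M4) = 0.132 + 0.008 + 0.118 = 0.258; P(Quality=major | Machine=M4) = 0.118/0.258 = 0.4574.
P(Machine=M1) = 0.017 + 0.107 + 0.130 = 0.254; P(Quality=major | Machine=M1) = 0.130/0.254 = 0.5118.
Difference = -0.054.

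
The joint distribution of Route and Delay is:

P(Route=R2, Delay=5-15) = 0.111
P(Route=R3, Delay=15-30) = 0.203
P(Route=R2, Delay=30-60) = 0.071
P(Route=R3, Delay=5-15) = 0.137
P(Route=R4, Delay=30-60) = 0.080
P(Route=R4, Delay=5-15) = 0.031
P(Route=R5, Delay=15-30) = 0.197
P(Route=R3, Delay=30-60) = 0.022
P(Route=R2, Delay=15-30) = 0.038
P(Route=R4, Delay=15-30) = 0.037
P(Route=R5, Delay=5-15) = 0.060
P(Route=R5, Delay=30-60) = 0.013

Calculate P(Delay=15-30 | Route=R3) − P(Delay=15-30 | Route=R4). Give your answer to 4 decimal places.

0.3108

P(Route=R3) = 0.137 + 0.203 + 0.022 = 0.362; P(Delay=15-30 | Route=R3) = 0.203/0.362 = 0.56077.
P(Route=R4) = 0.031 + 0.037 + 0.080 = 0.148; P(Delay=15-30 | Route=R4) = 0.037/0.148 = 0.25000.
Difference = 0.3108.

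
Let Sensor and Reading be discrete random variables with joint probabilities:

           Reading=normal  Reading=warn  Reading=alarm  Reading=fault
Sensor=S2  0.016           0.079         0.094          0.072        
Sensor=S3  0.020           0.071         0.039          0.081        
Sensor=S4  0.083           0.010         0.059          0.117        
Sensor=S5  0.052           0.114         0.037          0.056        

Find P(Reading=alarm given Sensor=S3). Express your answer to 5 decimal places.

P(Sensor=S3) = 0.020 + 0.071 + 0.039 + 0.081 = 0.211.
P(Reading=alarm | Sensor=S3) = 0.039/0.211 = 0.18483.

0.18483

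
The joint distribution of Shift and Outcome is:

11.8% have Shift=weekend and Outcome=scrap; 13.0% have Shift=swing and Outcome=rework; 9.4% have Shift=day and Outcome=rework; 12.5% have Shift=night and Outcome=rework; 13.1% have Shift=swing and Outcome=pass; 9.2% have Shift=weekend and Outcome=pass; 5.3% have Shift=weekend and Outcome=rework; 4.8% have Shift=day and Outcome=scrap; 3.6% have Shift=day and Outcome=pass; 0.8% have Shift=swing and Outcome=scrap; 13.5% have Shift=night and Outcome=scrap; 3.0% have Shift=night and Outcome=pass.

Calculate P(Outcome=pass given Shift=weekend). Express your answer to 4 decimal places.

0.3498

P(Shift=weekend) = 0.092 + 0.053 + 0.118 = 0.263.
P(Outcome=pass | Shift=weekend) = 0.092/0.263 = 0.3498.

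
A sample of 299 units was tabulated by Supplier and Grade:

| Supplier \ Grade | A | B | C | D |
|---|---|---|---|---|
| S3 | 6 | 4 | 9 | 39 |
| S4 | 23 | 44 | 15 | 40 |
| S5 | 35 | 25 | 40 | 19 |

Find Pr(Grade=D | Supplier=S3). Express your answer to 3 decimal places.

Total with Supplier=S3: 6 + 4 + 9 + 39 = 58.
P(Grade=D | Supplier=S3) = 39/58 = 0.672.

0.672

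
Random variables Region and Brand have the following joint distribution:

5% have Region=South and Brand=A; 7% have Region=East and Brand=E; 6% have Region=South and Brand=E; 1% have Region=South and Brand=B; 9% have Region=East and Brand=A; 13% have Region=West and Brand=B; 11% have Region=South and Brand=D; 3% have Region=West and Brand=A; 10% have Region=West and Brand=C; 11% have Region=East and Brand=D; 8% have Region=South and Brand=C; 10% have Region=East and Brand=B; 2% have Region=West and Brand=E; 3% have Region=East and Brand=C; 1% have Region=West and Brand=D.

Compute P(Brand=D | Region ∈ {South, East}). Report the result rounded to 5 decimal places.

0.30986

P(Region=South) = 0.05 + 0.01 + 0.08 + 0.11 + 0.06 = 0.31.
P(Region=East) = 0.09 + 0.10 + 0.03 + 0.11 + 0.07 = 0.40.
P(Region ∈ {South, East}) = 0.31 + 0.40 = 0.71; P(Brand=D, Region ∈ {South, East}) = 0.11 + 0.11 = 0.22.
P(Brand=D | Region ∈ {South, East}) = 0.22/0.71 = 0.30986.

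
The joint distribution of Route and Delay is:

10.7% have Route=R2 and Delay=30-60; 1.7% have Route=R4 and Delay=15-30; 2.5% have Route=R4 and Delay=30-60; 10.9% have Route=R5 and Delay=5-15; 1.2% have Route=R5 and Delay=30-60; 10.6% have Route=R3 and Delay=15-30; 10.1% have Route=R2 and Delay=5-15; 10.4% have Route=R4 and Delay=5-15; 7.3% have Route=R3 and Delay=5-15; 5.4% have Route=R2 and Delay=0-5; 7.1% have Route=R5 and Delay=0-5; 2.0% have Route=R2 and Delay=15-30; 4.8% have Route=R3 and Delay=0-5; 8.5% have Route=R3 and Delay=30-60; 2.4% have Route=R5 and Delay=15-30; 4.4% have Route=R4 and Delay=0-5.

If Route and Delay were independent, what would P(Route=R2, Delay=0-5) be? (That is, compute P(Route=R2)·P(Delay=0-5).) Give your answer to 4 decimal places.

0.0612

P(Route=R2) = 0.054 + 0.101 + 0.020 + 0.107 = 0.282.
P(Delay=0-5) = 0.054 + 0.048 + 0.044 + 0.071 = 0.217.
Product: 0.282 × 0.217 = 0.0612.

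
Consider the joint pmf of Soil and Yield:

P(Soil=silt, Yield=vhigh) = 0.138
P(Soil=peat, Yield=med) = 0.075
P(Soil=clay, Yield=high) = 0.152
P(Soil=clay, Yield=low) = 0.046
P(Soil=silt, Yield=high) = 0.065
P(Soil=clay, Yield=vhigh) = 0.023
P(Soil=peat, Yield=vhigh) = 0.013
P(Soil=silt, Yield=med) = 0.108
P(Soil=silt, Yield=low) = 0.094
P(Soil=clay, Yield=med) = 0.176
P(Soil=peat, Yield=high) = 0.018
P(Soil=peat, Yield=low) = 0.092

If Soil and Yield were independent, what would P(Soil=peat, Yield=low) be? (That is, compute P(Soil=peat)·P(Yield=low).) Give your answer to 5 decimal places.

0.04594

P(Soil=peat) = 0.092 + 0.075 + 0.018 + 0.013 = 0.198.
P(Yield=low) = 0.046 + 0.094 + 0.092 = 0.232.
Product: 0.198 × 0.232 = 0.04594.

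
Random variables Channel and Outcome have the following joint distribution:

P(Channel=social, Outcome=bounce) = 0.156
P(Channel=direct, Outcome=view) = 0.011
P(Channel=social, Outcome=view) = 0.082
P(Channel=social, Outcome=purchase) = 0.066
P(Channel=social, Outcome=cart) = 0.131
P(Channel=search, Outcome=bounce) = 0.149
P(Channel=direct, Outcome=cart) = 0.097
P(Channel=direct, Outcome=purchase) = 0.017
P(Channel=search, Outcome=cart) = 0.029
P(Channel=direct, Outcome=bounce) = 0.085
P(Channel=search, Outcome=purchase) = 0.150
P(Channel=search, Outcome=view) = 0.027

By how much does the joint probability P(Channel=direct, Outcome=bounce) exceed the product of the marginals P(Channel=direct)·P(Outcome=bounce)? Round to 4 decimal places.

0.0031

P(Channel=direct) = 0.085 + 0.011 + 0.097 + 0.017 = 0.210.
P(Outcome=bounce) = 0.149 + 0.156 + 0.085 = 0.390.
P(Channel=direct, Outcome=bounce) − P(Channel=direct)P(Outcome=bounce) = 0.085 − 0.210×0.390 = 0.0031.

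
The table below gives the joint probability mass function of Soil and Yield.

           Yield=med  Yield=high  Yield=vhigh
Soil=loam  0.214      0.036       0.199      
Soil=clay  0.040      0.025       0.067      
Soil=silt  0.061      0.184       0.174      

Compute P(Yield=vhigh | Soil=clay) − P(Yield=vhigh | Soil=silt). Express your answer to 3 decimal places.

0.092

P(Soil=clay) = 0.040 + 0.025 + 0.067 = 0.132; P(Yield=vhigh | Soil=clay) = 0.067/0.132 = 0.5076.
P(Soil=silt) = 0.061 + 0.184 + 0.174 = 0.419; P(Yield=vhigh | Soil=silt) = 0.174/0.419 = 0.4153.
Difference = 0.092.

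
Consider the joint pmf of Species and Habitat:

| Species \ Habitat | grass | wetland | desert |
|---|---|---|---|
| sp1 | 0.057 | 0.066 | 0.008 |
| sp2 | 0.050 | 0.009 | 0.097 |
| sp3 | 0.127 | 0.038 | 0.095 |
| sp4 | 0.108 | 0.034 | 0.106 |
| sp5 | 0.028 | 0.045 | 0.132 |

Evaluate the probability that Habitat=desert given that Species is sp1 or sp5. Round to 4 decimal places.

P(Species=sp1) = 0.057 + 0.066 + 0.008 = 0.131.
P(Species=sp5) = 0.028 + 0.045 + 0.132 = 0.205.
P(Species ∈ {sp1, sp5}) = 0.131 + 0.205 = 0.336; P(Habitat=desert, Species ∈ {sp1, sp5}) = 0.008 + 0.132 = 0.140.
P(Habitat=desert | Species ∈ {sp1, sp5}) = 0.140/0.336 = 0.4167.

0.4167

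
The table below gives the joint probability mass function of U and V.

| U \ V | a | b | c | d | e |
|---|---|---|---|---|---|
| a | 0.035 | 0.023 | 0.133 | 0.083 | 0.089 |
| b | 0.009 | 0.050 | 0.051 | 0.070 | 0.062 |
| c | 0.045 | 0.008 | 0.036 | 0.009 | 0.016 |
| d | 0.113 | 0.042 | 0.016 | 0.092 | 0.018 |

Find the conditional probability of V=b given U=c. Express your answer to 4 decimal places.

P(U=c) = 0.045 + 0.008 + 0.036 + 0.009 + 0.016 = 0.114.
P(V=b | U=c) = 0.008/0.114 = 0.0702.

0.0702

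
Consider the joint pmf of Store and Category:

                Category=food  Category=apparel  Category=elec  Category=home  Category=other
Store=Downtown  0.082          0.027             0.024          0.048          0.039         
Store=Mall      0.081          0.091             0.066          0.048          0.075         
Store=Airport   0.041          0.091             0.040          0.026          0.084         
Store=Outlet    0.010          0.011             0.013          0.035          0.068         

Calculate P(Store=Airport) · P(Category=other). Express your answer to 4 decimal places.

P(Store=Airport) = 0.041 + 0.091 + 0.040 + 0.026 + 0.084 = 0.282.
P(Category=other) = 0.039 + 0.075 + 0.084 + 0.068 = 0.266.
Product: 0.282 × 0.266 = 0.0750.

0.0750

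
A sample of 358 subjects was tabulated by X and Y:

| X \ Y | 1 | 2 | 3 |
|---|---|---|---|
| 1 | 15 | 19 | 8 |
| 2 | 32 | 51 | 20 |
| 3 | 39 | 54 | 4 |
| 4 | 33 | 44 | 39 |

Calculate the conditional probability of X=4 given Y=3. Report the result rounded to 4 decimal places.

0.5493

Total with Y=3: 8 + 20 + 4 + 39 = 71.
P(X=4 | Y=3) = 39/71 = 0.5493.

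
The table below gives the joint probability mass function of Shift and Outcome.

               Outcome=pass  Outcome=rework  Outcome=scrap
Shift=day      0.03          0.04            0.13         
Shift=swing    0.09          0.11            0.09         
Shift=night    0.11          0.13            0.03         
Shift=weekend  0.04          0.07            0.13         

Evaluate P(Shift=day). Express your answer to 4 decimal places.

P(Shift=day) = 0.03 + 0.04 + 0.13 = 0.20.

0.2000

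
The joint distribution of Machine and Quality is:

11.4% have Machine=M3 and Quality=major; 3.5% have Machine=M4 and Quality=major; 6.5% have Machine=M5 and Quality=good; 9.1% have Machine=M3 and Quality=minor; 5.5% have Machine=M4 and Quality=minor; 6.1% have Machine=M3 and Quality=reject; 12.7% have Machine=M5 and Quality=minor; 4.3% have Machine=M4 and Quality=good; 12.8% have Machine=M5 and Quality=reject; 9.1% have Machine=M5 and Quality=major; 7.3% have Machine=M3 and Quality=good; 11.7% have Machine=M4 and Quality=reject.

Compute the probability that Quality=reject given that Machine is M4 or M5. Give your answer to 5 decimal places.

0.37065

P(Machine=M4) = 0.043 + 0.055 + 0.035 + 0.117 = 0.250.
P(Machine=M5) = 0.065 + 0.127 + 0.091 + 0.128 = 0.411.
P(Machine ∈ {M4, M5}) = 0.250 + 0.411 = 0.661; P(Quality=reject, Machine ∈ {M4, M5}) = 0.117 + 0.128 = 0.245.
P(Quality=reject | Machine ∈ {M4, M5}) = 0.245/0.661 = 0.37065.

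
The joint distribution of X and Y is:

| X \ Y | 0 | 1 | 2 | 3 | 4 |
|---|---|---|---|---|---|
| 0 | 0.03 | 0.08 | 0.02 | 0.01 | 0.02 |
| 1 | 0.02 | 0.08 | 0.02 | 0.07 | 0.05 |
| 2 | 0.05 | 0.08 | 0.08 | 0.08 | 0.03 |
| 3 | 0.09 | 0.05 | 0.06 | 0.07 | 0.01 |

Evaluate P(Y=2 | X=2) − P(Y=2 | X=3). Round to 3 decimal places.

P(X=2) = 0.05 + 0.08 + 0.08 + 0.08 + 0.03 = 0.32; P(Y=2 | X=2) = 0.08/0.32 = 0.2500.
P(X=3) = 0.09 + 0.05 + 0.06 + 0.07 + 0.01 = 0.28; P(Y=2 | X=3) = 0.06/0.28 = 0.2143.
Difference = 0.036.

0.036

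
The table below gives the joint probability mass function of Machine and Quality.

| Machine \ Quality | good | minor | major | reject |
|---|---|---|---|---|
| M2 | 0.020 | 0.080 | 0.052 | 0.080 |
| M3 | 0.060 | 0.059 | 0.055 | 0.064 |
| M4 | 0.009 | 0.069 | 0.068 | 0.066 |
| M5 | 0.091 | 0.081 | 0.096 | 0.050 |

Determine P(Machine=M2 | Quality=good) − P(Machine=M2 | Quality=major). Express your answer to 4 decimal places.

P(Quality=good) = 0.020 + 0.060 + 0.009 + 0.091 = 0.180; P(Machine=M2 | Quality=good) = 0.020/0.180 = 0.11111.
P(Quality=major) = 0.052 + 0.055 + 0.068 + 0.096 = 0.271; P(Machine=M2 | Quality=major) = 0.052/0.271 = 0.19188.
Difference = -0.0808.

-0.0808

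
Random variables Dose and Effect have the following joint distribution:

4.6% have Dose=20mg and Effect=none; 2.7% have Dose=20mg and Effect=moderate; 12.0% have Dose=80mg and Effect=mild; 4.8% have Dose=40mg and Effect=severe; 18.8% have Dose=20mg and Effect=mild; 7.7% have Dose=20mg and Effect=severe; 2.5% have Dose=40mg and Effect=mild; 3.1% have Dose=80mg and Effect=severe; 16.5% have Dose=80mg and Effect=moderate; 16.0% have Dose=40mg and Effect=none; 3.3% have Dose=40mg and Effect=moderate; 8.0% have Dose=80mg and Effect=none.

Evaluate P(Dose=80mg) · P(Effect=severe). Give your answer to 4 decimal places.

P(Dose=80mg) = 0.080 + 0.120 + 0.165 + 0.031 = 0.396.
P(Effect=severe) = 0.077 + 0.048 + 0.031 = 0.156.
Product: 0.396 × 0.156 = 0.0618.

0.0618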